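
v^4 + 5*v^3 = v^3*(v + 5)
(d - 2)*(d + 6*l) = d^2 + 6*d*l - 2*d - 12*l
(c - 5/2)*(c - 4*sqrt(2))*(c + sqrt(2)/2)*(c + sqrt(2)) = c^4 - 5*sqrt(2)*c^3/2 - 5*c^3/2 - 11*c^2 + 25*sqrt(2)*c^2/4 - 4*sqrt(2)*c + 55*c/2 + 10*sqrt(2)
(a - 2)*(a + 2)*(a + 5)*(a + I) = a^4 + 5*a^3 + I*a^3 - 4*a^2 + 5*I*a^2 - 20*a - 4*I*a - 20*I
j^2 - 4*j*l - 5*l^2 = (j - 5*l)*(j + l)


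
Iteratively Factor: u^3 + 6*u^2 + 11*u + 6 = (u + 3)*(u^2 + 3*u + 2) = (u + 2)*(u + 3)*(u + 1)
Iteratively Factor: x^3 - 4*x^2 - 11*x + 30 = (x - 5)*(x^2 + x - 6) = (x - 5)*(x + 3)*(x - 2)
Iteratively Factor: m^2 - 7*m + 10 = (m - 5)*(m - 2)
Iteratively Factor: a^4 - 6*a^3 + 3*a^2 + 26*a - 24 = (a - 3)*(a^3 - 3*a^2 - 6*a + 8) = (a - 4)*(a - 3)*(a^2 + a - 2) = (a - 4)*(a - 3)*(a - 1)*(a + 2)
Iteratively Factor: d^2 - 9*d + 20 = (d - 5)*(d - 4)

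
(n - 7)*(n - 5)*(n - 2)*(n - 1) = n^4 - 15*n^3 + 73*n^2 - 129*n + 70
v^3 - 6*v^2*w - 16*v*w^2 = v*(v - 8*w)*(v + 2*w)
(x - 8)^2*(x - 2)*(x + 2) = x^4 - 16*x^3 + 60*x^2 + 64*x - 256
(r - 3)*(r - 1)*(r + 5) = r^3 + r^2 - 17*r + 15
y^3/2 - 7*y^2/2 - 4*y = y*(y/2 + 1/2)*(y - 8)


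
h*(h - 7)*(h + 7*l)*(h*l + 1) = h^4*l + 7*h^3*l^2 - 7*h^3*l + h^3 - 49*h^2*l^2 + 7*h^2*l - 7*h^2 - 49*h*l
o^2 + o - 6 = (o - 2)*(o + 3)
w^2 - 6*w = w*(w - 6)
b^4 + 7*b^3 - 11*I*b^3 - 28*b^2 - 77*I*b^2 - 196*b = b*(b + 7)*(b - 7*I)*(b - 4*I)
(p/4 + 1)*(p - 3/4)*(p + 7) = p^3/4 + 41*p^2/16 + 79*p/16 - 21/4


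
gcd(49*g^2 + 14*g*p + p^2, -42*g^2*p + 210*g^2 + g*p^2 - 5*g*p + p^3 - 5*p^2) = 7*g + p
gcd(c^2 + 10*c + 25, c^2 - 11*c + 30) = 1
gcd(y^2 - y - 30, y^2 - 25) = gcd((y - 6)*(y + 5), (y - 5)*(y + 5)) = y + 5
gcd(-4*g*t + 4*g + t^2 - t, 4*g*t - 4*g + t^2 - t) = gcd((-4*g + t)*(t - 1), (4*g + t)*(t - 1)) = t - 1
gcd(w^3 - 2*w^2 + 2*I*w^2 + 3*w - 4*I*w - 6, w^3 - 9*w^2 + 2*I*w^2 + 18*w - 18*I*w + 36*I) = 1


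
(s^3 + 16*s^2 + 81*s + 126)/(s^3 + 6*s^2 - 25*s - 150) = (s^2 + 10*s + 21)/(s^2 - 25)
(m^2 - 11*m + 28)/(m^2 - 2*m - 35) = (m - 4)/(m + 5)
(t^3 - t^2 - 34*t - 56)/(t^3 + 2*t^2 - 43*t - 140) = (t + 2)/(t + 5)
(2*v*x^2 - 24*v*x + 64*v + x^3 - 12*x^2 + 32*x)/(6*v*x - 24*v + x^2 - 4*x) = (2*v*x - 16*v + x^2 - 8*x)/(6*v + x)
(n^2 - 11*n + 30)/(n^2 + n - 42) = (n - 5)/(n + 7)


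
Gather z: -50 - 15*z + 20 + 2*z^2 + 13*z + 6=2*z^2 - 2*z - 24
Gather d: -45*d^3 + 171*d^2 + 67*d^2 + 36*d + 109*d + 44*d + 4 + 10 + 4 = -45*d^3 + 238*d^2 + 189*d + 18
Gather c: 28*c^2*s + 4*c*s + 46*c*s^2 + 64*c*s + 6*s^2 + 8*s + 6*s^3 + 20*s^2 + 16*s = 28*c^2*s + c*(46*s^2 + 68*s) + 6*s^3 + 26*s^2 + 24*s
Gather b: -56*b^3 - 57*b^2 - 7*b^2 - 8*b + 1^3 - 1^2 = -56*b^3 - 64*b^2 - 8*b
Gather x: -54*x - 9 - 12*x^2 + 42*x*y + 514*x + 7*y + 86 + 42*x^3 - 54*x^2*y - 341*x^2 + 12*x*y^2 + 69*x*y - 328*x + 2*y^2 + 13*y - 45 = 42*x^3 + x^2*(-54*y - 353) + x*(12*y^2 + 111*y + 132) + 2*y^2 + 20*y + 32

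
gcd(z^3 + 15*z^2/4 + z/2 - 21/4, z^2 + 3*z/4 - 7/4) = z^2 + 3*z/4 - 7/4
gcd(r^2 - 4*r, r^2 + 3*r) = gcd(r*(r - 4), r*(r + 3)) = r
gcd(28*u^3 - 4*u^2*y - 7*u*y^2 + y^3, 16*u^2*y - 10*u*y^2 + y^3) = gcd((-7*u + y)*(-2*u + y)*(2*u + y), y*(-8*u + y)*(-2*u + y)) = -2*u + y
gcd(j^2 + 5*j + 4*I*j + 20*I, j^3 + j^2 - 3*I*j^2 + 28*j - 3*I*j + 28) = j + 4*I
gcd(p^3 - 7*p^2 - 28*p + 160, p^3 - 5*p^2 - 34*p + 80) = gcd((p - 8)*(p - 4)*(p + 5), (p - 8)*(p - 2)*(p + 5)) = p^2 - 3*p - 40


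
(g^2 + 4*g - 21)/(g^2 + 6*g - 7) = (g - 3)/(g - 1)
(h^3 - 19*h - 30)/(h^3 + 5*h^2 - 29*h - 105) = (h + 2)/(h + 7)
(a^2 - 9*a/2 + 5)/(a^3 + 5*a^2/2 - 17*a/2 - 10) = (a - 2)/(a^2 + 5*a + 4)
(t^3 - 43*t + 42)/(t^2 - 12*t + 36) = (t^2 + 6*t - 7)/(t - 6)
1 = 1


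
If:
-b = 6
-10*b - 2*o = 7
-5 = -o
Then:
No Solution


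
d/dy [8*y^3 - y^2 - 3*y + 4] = 24*y^2 - 2*y - 3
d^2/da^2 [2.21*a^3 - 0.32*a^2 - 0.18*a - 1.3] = 13.26*a - 0.64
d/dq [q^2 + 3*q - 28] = 2*q + 3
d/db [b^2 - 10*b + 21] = 2*b - 10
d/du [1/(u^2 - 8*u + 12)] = 2*(4 - u)/(u^2 - 8*u + 12)^2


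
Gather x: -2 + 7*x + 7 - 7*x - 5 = 0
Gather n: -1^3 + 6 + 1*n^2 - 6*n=n^2 - 6*n + 5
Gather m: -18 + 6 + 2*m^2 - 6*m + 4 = 2*m^2 - 6*m - 8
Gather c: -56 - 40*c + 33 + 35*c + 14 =-5*c - 9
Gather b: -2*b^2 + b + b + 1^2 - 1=-2*b^2 + 2*b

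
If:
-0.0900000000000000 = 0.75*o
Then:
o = -0.12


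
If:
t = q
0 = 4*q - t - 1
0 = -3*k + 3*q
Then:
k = 1/3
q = 1/3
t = 1/3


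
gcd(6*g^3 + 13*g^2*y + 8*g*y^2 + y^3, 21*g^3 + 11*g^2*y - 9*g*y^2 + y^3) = g + y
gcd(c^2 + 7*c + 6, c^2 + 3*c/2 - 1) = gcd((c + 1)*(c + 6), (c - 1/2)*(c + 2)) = 1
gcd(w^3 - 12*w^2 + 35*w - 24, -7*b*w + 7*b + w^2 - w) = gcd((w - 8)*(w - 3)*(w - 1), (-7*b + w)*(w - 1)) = w - 1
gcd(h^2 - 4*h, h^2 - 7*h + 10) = 1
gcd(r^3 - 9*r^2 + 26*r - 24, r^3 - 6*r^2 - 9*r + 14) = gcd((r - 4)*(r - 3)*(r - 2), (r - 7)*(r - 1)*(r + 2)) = 1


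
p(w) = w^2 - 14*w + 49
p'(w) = 2*w - 14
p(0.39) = 43.69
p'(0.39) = -13.22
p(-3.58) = 111.94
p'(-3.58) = -21.16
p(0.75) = 39.06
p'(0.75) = -12.50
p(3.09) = 15.29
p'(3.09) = -7.82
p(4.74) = 5.11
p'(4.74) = -4.52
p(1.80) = 27.04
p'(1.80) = -10.40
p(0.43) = 43.16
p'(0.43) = -13.14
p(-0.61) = 57.91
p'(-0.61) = -15.22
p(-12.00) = 361.00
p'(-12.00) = -38.00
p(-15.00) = 484.00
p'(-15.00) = -44.00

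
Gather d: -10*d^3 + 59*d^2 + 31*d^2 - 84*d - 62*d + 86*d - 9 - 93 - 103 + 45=-10*d^3 + 90*d^2 - 60*d - 160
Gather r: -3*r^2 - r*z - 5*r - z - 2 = -3*r^2 + r*(-z - 5) - z - 2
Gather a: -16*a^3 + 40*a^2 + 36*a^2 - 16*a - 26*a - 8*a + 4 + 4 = -16*a^3 + 76*a^2 - 50*a + 8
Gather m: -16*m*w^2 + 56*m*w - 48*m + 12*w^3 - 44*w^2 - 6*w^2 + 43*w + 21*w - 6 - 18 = m*(-16*w^2 + 56*w - 48) + 12*w^3 - 50*w^2 + 64*w - 24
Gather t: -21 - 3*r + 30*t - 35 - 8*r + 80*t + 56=-11*r + 110*t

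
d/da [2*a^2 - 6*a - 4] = 4*a - 6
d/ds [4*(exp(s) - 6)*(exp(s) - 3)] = (8*exp(s) - 36)*exp(s)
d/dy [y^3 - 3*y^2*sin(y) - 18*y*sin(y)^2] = -3*y^2*cos(y) + 3*y^2 - 6*y*sin(y) - 18*y*sin(2*y) - 18*sin(y)^2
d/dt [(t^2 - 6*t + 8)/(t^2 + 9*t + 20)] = 3*(5*t^2 + 8*t - 64)/(t^4 + 18*t^3 + 121*t^2 + 360*t + 400)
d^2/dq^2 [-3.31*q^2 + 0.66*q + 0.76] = -6.62000000000000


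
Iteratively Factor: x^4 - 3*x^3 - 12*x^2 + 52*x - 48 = (x - 3)*(x^3 - 12*x + 16) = (x - 3)*(x - 2)*(x^2 + 2*x - 8) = (x - 3)*(x - 2)*(x + 4)*(x - 2)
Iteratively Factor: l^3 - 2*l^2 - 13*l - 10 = (l + 1)*(l^2 - 3*l - 10) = (l - 5)*(l + 1)*(l + 2)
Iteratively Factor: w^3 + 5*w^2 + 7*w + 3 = (w + 3)*(w^2 + 2*w + 1) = (w + 1)*(w + 3)*(w + 1)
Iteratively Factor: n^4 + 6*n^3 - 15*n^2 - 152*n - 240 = (n - 5)*(n^3 + 11*n^2 + 40*n + 48) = (n - 5)*(n + 4)*(n^2 + 7*n + 12) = (n - 5)*(n + 4)^2*(n + 3)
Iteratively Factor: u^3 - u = (u + 1)*(u^2 - u) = u*(u + 1)*(u - 1)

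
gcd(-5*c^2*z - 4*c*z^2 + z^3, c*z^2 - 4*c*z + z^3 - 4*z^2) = c*z + z^2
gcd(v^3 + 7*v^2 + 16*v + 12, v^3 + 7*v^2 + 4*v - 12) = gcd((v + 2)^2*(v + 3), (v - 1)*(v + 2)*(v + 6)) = v + 2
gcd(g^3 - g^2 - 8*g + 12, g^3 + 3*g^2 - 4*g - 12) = g^2 + g - 6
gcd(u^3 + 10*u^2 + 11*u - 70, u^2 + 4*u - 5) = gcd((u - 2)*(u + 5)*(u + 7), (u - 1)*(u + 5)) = u + 5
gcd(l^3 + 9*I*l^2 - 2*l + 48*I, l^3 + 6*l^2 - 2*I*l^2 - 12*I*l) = l - 2*I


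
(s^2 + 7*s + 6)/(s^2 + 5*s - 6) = (s + 1)/(s - 1)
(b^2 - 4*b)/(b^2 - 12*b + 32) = b/(b - 8)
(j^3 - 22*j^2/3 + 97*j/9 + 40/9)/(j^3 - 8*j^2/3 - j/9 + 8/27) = 3*(j - 5)/(3*j - 1)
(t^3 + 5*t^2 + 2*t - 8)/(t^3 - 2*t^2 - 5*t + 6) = (t + 4)/(t - 3)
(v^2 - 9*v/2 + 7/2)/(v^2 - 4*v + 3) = (v - 7/2)/(v - 3)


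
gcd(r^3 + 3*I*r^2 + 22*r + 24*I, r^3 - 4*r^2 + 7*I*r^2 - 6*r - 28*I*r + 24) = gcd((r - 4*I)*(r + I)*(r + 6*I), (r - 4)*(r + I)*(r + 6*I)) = r^2 + 7*I*r - 6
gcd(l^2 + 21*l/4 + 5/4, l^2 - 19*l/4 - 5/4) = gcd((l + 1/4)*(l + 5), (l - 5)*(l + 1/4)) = l + 1/4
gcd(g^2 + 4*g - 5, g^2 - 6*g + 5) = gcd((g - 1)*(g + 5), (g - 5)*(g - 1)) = g - 1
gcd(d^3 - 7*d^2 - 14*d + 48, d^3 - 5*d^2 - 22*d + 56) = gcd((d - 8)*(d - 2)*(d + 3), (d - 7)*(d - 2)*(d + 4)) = d - 2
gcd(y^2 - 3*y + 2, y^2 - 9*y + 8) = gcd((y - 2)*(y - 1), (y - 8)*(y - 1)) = y - 1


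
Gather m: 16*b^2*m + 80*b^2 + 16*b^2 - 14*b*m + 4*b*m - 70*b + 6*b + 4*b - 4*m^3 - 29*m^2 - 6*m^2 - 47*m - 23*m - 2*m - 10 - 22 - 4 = 96*b^2 - 60*b - 4*m^3 - 35*m^2 + m*(16*b^2 - 10*b - 72) - 36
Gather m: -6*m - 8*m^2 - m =-8*m^2 - 7*m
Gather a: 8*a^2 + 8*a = 8*a^2 + 8*a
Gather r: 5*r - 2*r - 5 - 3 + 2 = 3*r - 6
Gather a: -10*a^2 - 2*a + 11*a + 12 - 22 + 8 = -10*a^2 + 9*a - 2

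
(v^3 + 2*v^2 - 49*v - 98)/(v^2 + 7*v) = v - 5 - 14/v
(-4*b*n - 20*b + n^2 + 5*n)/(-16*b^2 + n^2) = (n + 5)/(4*b + n)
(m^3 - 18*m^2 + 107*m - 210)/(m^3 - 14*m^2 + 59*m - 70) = (m - 6)/(m - 2)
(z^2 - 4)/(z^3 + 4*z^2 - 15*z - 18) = (z^2 - 4)/(z^3 + 4*z^2 - 15*z - 18)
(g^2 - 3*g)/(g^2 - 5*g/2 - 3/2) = 2*g/(2*g + 1)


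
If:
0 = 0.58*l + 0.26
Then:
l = -0.45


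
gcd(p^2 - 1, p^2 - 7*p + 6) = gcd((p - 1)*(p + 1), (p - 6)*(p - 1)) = p - 1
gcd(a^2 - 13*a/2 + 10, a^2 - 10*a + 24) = a - 4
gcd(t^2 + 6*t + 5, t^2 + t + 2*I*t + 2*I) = t + 1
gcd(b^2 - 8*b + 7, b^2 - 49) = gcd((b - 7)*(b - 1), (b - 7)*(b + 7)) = b - 7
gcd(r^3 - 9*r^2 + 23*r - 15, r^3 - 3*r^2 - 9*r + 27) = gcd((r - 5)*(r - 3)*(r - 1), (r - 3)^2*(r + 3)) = r - 3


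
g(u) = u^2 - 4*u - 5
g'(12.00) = 20.00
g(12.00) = 91.00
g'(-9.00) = -22.00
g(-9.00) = 112.00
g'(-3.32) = -10.64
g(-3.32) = 19.30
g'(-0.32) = -4.64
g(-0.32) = -3.62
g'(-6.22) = -16.44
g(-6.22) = 58.57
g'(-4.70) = -13.40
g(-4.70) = 35.89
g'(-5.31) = -14.62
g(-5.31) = 44.44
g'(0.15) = -3.70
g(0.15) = -5.58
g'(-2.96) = -9.92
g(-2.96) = 15.60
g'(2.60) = 1.20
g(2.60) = -8.64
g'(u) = 2*u - 4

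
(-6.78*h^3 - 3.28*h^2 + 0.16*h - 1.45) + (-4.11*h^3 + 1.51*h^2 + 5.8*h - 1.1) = -10.89*h^3 - 1.77*h^2 + 5.96*h - 2.55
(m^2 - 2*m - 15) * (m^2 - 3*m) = m^4 - 5*m^3 - 9*m^2 + 45*m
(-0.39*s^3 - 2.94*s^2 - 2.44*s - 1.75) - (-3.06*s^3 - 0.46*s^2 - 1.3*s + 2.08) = 2.67*s^3 - 2.48*s^2 - 1.14*s - 3.83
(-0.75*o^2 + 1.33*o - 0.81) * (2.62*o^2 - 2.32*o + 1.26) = -1.965*o^4 + 5.2246*o^3 - 6.1528*o^2 + 3.555*o - 1.0206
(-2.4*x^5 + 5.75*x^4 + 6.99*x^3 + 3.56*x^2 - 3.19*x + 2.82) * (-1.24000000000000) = 2.976*x^5 - 7.13*x^4 - 8.6676*x^3 - 4.4144*x^2 + 3.9556*x - 3.4968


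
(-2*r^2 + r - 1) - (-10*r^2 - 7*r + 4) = 8*r^2 + 8*r - 5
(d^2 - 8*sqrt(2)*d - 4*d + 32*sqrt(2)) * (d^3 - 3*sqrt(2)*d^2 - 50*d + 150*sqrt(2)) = d^5 - 11*sqrt(2)*d^4 - 4*d^4 - 2*d^3 + 44*sqrt(2)*d^3 + 8*d^2 + 550*sqrt(2)*d^2 - 2200*sqrt(2)*d - 2400*d + 9600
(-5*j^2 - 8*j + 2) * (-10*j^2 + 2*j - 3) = 50*j^4 + 70*j^3 - 21*j^2 + 28*j - 6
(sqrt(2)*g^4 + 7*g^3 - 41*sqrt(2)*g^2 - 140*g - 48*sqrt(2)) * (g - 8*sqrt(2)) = sqrt(2)*g^5 - 9*g^4 - 97*sqrt(2)*g^3 + 516*g^2 + 1072*sqrt(2)*g + 768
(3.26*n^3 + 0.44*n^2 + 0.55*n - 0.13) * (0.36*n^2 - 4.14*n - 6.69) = 1.1736*n^5 - 13.338*n^4 - 23.433*n^3 - 5.2674*n^2 - 3.1413*n + 0.8697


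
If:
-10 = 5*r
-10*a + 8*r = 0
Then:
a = -8/5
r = -2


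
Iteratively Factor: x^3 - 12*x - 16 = (x + 2)*(x^2 - 2*x - 8) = (x - 4)*(x + 2)*(x + 2)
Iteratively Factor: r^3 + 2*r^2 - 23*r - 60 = (r + 3)*(r^2 - r - 20) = (r - 5)*(r + 3)*(r + 4)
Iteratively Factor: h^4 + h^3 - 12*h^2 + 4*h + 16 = (h + 1)*(h^3 - 12*h + 16) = (h - 2)*(h + 1)*(h^2 + 2*h - 8) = (h - 2)^2*(h + 1)*(h + 4)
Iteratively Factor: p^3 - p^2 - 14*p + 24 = (p + 4)*(p^2 - 5*p + 6) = (p - 3)*(p + 4)*(p - 2)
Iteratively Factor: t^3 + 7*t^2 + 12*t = (t)*(t^2 + 7*t + 12) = t*(t + 4)*(t + 3)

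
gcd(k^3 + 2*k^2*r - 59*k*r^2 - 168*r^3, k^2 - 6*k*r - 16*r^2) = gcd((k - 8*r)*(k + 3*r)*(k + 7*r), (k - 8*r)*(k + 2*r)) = -k + 8*r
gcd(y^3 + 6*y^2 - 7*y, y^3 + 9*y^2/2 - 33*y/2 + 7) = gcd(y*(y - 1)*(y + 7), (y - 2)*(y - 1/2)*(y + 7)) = y + 7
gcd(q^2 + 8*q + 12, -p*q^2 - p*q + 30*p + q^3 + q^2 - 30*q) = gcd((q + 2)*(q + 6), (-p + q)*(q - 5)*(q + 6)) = q + 6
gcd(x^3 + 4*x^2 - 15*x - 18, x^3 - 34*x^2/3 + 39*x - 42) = x - 3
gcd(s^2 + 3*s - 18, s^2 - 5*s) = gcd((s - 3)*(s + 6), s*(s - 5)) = 1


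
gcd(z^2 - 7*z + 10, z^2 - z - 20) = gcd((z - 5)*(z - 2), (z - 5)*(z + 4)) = z - 5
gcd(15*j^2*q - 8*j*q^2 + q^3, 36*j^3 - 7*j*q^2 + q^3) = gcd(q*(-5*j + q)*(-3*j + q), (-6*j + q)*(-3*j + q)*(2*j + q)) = -3*j + q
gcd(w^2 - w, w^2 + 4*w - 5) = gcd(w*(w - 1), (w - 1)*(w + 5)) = w - 1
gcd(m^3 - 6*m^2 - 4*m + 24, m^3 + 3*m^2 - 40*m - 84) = m^2 - 4*m - 12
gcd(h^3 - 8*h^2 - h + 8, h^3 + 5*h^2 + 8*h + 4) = h + 1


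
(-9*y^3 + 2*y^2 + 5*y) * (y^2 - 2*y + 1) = -9*y^5 + 20*y^4 - 8*y^3 - 8*y^2 + 5*y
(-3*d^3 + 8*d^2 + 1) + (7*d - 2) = -3*d^3 + 8*d^2 + 7*d - 1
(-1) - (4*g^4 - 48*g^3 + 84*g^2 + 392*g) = -4*g^4 + 48*g^3 - 84*g^2 - 392*g - 1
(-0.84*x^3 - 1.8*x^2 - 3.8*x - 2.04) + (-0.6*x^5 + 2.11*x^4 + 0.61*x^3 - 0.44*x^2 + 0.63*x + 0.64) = -0.6*x^5 + 2.11*x^4 - 0.23*x^3 - 2.24*x^2 - 3.17*x - 1.4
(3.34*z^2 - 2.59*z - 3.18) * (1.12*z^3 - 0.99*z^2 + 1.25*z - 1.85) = 3.7408*z^5 - 6.2074*z^4 + 3.1775*z^3 - 6.2683*z^2 + 0.8165*z + 5.883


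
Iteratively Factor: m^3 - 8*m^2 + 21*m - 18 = (m - 3)*(m^2 - 5*m + 6) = (m - 3)*(m - 2)*(m - 3)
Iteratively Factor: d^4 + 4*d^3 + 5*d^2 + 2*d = (d)*(d^3 + 4*d^2 + 5*d + 2) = d*(d + 1)*(d^2 + 3*d + 2) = d*(d + 1)^2*(d + 2)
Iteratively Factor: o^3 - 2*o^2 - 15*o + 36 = (o - 3)*(o^2 + o - 12) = (o - 3)*(o + 4)*(o - 3)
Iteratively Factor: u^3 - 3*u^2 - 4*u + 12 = (u + 2)*(u^2 - 5*u + 6) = (u - 3)*(u + 2)*(u - 2)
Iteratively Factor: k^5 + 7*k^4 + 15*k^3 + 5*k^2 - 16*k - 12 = (k - 1)*(k^4 + 8*k^3 + 23*k^2 + 28*k + 12) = (k - 1)*(k + 2)*(k^3 + 6*k^2 + 11*k + 6) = (k - 1)*(k + 2)*(k + 3)*(k^2 + 3*k + 2) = (k - 1)*(k + 2)^2*(k + 3)*(k + 1)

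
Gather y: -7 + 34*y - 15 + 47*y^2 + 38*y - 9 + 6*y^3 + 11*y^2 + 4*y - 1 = 6*y^3 + 58*y^2 + 76*y - 32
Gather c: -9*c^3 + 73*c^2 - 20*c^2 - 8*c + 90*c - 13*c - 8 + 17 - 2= -9*c^3 + 53*c^2 + 69*c + 7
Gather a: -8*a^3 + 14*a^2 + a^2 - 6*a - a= -8*a^3 + 15*a^2 - 7*a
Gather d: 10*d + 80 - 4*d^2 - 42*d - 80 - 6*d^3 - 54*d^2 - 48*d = -6*d^3 - 58*d^2 - 80*d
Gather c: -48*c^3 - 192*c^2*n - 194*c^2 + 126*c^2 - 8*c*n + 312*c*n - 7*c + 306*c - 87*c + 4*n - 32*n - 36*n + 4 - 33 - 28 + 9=-48*c^3 + c^2*(-192*n - 68) + c*(304*n + 212) - 64*n - 48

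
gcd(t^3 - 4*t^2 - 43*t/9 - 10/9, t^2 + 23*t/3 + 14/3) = t + 2/3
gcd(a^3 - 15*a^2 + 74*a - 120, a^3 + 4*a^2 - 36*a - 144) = a - 6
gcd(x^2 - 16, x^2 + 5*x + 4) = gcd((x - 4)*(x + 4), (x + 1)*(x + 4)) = x + 4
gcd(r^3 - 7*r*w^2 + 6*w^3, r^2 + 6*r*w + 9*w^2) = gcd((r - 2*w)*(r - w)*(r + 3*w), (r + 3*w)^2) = r + 3*w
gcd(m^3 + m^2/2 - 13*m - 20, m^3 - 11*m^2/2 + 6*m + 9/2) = 1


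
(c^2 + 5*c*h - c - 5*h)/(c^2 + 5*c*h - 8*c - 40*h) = (c - 1)/(c - 8)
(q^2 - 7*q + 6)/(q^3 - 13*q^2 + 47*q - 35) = (q - 6)/(q^2 - 12*q + 35)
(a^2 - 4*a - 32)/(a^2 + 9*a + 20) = (a - 8)/(a + 5)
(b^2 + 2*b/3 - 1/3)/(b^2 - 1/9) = 3*(b + 1)/(3*b + 1)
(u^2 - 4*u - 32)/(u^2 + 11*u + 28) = (u - 8)/(u + 7)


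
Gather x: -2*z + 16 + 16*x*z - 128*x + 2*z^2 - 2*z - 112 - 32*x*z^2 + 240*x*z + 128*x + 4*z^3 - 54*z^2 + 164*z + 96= x*(-32*z^2 + 256*z) + 4*z^3 - 52*z^2 + 160*z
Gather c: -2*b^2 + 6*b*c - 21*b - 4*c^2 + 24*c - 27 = -2*b^2 - 21*b - 4*c^2 + c*(6*b + 24) - 27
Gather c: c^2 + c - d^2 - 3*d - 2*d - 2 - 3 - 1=c^2 + c - d^2 - 5*d - 6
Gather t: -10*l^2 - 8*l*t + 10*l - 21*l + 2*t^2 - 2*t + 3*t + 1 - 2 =-10*l^2 - 11*l + 2*t^2 + t*(1 - 8*l) - 1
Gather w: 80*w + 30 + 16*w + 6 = 96*w + 36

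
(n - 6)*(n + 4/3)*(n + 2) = n^3 - 8*n^2/3 - 52*n/3 - 16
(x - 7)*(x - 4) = x^2 - 11*x + 28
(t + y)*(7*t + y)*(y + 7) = 7*t^2*y + 49*t^2 + 8*t*y^2 + 56*t*y + y^3 + 7*y^2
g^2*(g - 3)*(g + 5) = g^4 + 2*g^3 - 15*g^2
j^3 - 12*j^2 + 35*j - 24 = (j - 8)*(j - 3)*(j - 1)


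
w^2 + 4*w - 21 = (w - 3)*(w + 7)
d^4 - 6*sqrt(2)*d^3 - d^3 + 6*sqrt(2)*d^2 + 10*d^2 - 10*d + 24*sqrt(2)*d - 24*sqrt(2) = (d - 1)*(d - 4*sqrt(2))*(d - 3*sqrt(2))*(d + sqrt(2))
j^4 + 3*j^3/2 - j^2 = j^2*(j - 1/2)*(j + 2)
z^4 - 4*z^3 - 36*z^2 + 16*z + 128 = (z - 8)*(z - 2)*(z + 2)*(z + 4)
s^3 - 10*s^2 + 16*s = s*(s - 8)*(s - 2)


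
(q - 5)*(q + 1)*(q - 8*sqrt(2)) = q^3 - 8*sqrt(2)*q^2 - 4*q^2 - 5*q + 32*sqrt(2)*q + 40*sqrt(2)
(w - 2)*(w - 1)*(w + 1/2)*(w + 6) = w^4 + 7*w^3/2 - 29*w^2/2 + 4*w + 6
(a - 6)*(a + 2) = a^2 - 4*a - 12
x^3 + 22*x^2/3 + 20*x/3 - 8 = (x - 2/3)*(x + 2)*(x + 6)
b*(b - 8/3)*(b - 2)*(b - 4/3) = b^4 - 6*b^3 + 104*b^2/9 - 64*b/9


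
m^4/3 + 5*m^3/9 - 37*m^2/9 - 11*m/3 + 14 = (m/3 + 1)*(m - 7/3)*(m - 2)*(m + 3)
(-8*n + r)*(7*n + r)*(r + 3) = -56*n^2*r - 168*n^2 - n*r^2 - 3*n*r + r^3 + 3*r^2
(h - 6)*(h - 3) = h^2 - 9*h + 18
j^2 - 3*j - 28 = (j - 7)*(j + 4)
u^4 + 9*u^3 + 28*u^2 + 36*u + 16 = (u + 1)*(u + 2)^2*(u + 4)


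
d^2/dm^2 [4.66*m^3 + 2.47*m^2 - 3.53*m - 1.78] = 27.96*m + 4.94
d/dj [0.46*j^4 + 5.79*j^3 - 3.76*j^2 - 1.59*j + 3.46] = 1.84*j^3 + 17.37*j^2 - 7.52*j - 1.59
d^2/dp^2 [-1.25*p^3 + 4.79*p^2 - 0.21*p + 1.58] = 9.58 - 7.5*p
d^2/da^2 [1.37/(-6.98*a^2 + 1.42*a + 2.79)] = (-133.493896*a^2 + 27.157784*a + 1.37*(13.96*a - 1.42)*(27.92*a - 2.84) + 53.359308)/(-6.98*a^2 + 1.42*a + 2.79)^3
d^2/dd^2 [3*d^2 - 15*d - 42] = 6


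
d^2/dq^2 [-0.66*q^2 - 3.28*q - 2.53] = -1.32000000000000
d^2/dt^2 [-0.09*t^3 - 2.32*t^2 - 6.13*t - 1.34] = -0.54*t - 4.64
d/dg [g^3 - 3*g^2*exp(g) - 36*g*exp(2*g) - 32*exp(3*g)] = -3*g^2*exp(g) + 3*g^2 - 72*g*exp(2*g) - 6*g*exp(g) - 96*exp(3*g) - 36*exp(2*g)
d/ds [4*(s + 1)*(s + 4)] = 8*s + 20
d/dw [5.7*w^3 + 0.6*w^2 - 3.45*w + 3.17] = 17.1*w^2 + 1.2*w - 3.45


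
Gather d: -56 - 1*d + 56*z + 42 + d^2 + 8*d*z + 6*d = d^2 + d*(8*z + 5) + 56*z - 14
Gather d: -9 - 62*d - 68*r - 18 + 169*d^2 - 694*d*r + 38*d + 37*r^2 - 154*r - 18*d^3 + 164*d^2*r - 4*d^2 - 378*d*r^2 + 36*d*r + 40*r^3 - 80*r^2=-18*d^3 + d^2*(164*r + 165) + d*(-378*r^2 - 658*r - 24) + 40*r^3 - 43*r^2 - 222*r - 27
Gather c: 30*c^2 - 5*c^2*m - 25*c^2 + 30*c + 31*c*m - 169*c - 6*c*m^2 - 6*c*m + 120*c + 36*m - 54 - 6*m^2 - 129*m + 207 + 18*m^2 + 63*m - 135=c^2*(5 - 5*m) + c*(-6*m^2 + 25*m - 19) + 12*m^2 - 30*m + 18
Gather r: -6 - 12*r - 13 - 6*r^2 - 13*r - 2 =-6*r^2 - 25*r - 21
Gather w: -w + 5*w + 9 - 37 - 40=4*w - 68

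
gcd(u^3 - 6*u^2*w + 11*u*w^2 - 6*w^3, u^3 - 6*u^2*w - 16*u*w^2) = 1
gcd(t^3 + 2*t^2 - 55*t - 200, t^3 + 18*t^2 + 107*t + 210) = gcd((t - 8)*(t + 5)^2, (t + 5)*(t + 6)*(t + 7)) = t + 5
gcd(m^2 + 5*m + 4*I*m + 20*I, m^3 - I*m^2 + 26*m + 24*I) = m + 4*I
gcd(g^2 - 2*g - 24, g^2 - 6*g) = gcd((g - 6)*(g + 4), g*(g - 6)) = g - 6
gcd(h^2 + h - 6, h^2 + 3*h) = h + 3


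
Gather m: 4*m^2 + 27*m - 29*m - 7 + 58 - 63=4*m^2 - 2*m - 12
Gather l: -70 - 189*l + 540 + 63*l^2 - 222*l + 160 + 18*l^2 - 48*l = 81*l^2 - 459*l + 630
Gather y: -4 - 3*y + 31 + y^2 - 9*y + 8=y^2 - 12*y + 35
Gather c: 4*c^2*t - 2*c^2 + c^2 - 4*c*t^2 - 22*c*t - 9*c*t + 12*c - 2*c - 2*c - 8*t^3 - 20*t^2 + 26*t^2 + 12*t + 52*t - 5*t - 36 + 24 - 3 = c^2*(4*t - 1) + c*(-4*t^2 - 31*t + 8) - 8*t^3 + 6*t^2 + 59*t - 15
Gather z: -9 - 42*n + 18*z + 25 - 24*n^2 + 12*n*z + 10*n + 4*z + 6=-24*n^2 - 32*n + z*(12*n + 22) + 22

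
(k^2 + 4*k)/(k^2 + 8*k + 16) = k/(k + 4)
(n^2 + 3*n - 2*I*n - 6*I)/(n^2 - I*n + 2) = (n + 3)/(n + I)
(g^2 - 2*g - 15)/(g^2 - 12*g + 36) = (g^2 - 2*g - 15)/(g^2 - 12*g + 36)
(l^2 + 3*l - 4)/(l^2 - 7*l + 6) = (l + 4)/(l - 6)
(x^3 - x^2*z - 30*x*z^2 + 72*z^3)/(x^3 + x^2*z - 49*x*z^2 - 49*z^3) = (x^3 - x^2*z - 30*x*z^2 + 72*z^3)/(x^3 + x^2*z - 49*x*z^2 - 49*z^3)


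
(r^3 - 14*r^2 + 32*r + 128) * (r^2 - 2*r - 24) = r^5 - 16*r^4 + 36*r^3 + 400*r^2 - 1024*r - 3072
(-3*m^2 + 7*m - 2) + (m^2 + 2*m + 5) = -2*m^2 + 9*m + 3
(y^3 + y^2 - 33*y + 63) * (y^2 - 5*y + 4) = y^5 - 4*y^4 - 34*y^3 + 232*y^2 - 447*y + 252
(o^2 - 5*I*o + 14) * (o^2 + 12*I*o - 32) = o^4 + 7*I*o^3 + 42*o^2 + 328*I*o - 448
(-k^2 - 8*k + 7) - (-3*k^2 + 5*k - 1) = 2*k^2 - 13*k + 8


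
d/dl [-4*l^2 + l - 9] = 1 - 8*l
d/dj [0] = 0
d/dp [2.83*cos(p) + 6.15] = -2.83*sin(p)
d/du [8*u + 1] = 8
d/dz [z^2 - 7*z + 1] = 2*z - 7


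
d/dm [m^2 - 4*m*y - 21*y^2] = 2*m - 4*y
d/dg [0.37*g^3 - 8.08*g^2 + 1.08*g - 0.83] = 1.11*g^2 - 16.16*g + 1.08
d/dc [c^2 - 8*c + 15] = 2*c - 8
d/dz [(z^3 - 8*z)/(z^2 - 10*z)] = (z^2 - 20*z + 8)/(z^2 - 20*z + 100)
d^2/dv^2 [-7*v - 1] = 0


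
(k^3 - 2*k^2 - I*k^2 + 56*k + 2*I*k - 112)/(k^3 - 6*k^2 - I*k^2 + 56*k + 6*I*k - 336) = (k - 2)/(k - 6)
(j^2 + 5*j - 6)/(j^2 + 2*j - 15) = (j^2 + 5*j - 6)/(j^2 + 2*j - 15)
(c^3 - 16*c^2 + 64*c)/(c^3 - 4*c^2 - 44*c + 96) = c*(c - 8)/(c^2 + 4*c - 12)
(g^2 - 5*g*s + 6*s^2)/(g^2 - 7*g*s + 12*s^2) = (-g + 2*s)/(-g + 4*s)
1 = 1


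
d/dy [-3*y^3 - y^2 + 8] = y*(-9*y - 2)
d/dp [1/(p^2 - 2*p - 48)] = 2*(1 - p)/(-p^2 + 2*p + 48)^2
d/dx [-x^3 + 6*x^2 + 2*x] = -3*x^2 + 12*x + 2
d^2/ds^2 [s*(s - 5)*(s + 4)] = 6*s - 2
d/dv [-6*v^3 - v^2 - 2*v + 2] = -18*v^2 - 2*v - 2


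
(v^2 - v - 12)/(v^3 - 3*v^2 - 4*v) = (v + 3)/(v*(v + 1))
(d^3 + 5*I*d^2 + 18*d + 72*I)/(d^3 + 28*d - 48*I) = (d + 3*I)/(d - 2*I)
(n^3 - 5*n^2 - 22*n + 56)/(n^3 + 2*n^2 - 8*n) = (n - 7)/n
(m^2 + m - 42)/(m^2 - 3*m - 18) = (m + 7)/(m + 3)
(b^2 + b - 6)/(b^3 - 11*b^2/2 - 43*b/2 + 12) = 2*(b - 2)/(2*b^2 - 17*b + 8)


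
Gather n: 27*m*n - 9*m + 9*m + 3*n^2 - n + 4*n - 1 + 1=3*n^2 + n*(27*m + 3)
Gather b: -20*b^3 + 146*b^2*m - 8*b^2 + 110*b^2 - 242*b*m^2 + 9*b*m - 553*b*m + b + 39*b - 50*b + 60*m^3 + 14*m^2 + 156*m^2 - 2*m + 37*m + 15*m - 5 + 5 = -20*b^3 + b^2*(146*m + 102) + b*(-242*m^2 - 544*m - 10) + 60*m^3 + 170*m^2 + 50*m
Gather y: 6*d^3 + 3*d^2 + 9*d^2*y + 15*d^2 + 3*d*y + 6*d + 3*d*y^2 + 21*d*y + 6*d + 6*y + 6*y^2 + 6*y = 6*d^3 + 18*d^2 + 12*d + y^2*(3*d + 6) + y*(9*d^2 + 24*d + 12)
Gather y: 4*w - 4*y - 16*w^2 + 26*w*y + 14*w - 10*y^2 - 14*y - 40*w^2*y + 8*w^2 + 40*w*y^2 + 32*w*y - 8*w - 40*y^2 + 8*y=-8*w^2 + 10*w + y^2*(40*w - 50) + y*(-40*w^2 + 58*w - 10)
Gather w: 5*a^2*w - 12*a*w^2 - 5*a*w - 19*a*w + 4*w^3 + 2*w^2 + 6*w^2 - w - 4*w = 4*w^3 + w^2*(8 - 12*a) + w*(5*a^2 - 24*a - 5)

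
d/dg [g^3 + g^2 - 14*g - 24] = 3*g^2 + 2*g - 14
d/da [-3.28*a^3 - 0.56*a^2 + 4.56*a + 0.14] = -9.84*a^2 - 1.12*a + 4.56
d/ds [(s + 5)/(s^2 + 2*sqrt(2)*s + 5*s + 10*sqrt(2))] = -1/(s^2 + 4*sqrt(2)*s + 8)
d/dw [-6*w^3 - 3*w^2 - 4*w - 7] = -18*w^2 - 6*w - 4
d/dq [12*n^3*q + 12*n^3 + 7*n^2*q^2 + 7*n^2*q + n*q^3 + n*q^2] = n*(12*n^2 + 14*n*q + 7*n + 3*q^2 + 2*q)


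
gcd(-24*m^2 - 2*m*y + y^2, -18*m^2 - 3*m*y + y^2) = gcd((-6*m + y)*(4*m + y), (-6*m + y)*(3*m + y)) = -6*m + y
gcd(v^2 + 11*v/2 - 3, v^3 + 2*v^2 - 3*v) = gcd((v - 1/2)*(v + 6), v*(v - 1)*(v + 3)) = 1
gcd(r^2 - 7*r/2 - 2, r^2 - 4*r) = r - 4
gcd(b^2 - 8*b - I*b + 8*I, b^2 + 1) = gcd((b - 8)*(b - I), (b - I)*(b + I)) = b - I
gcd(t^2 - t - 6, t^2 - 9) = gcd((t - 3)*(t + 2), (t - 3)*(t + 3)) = t - 3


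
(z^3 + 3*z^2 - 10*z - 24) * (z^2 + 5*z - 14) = z^5 + 8*z^4 - 9*z^3 - 116*z^2 + 20*z + 336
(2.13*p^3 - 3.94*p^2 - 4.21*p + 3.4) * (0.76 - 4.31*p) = -9.1803*p^4 + 18.6002*p^3 + 15.1507*p^2 - 17.8536*p + 2.584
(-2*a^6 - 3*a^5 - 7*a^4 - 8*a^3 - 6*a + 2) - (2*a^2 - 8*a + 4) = -2*a^6 - 3*a^5 - 7*a^4 - 8*a^3 - 2*a^2 + 2*a - 2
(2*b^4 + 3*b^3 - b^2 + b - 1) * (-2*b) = -4*b^5 - 6*b^4 + 2*b^3 - 2*b^2 + 2*b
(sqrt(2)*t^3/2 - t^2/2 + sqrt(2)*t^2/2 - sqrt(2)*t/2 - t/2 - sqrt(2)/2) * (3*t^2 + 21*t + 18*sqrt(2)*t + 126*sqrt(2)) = 3*sqrt(2)*t^5/2 + 33*t^4/2 + 12*sqrt(2)*t^4 + 132*t^3 - 84*sqrt(2)*t^2 + 195*t^2/2 - 144*t - 147*sqrt(2)*t/2 - 126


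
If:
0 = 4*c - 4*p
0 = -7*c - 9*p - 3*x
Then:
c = -3*x/16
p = -3*x/16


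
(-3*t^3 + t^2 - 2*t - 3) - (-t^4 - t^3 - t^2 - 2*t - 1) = t^4 - 2*t^3 + 2*t^2 - 2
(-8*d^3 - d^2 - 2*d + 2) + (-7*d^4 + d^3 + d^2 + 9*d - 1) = -7*d^4 - 7*d^3 + 7*d + 1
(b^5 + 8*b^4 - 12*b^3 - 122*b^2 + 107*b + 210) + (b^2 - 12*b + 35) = b^5 + 8*b^4 - 12*b^3 - 121*b^2 + 95*b + 245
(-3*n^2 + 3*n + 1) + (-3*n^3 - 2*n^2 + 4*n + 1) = -3*n^3 - 5*n^2 + 7*n + 2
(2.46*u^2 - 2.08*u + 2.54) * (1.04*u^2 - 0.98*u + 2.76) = 2.5584*u^4 - 4.574*u^3 + 11.4696*u^2 - 8.23*u + 7.0104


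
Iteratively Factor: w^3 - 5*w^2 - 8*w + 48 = (w - 4)*(w^2 - w - 12) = (w - 4)*(w + 3)*(w - 4)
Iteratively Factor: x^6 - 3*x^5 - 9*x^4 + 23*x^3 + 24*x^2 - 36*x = (x + 2)*(x^5 - 5*x^4 + x^3 + 21*x^2 - 18*x) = (x - 1)*(x + 2)*(x^4 - 4*x^3 - 3*x^2 + 18*x) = x*(x - 1)*(x + 2)*(x^3 - 4*x^2 - 3*x + 18) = x*(x - 1)*(x + 2)^2*(x^2 - 6*x + 9) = x*(x - 3)*(x - 1)*(x + 2)^2*(x - 3)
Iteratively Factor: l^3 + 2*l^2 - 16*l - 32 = (l - 4)*(l^2 + 6*l + 8) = (l - 4)*(l + 4)*(l + 2)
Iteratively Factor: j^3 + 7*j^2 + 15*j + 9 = (j + 3)*(j^2 + 4*j + 3) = (j + 3)^2*(j + 1)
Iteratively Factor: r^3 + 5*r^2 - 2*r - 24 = (r + 3)*(r^2 + 2*r - 8) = (r + 3)*(r + 4)*(r - 2)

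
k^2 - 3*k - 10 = (k - 5)*(k + 2)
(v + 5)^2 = v^2 + 10*v + 25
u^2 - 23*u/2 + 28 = (u - 8)*(u - 7/2)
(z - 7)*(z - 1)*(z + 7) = z^3 - z^2 - 49*z + 49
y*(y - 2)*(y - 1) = y^3 - 3*y^2 + 2*y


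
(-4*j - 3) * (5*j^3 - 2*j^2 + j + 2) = -20*j^4 - 7*j^3 + 2*j^2 - 11*j - 6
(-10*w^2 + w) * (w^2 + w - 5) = -10*w^4 - 9*w^3 + 51*w^2 - 5*w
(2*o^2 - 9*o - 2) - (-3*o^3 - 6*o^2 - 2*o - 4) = 3*o^3 + 8*o^2 - 7*o + 2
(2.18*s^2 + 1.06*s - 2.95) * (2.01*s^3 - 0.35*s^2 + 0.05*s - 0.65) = 4.3818*s^5 + 1.3676*s^4 - 6.1915*s^3 - 0.3315*s^2 - 0.8365*s + 1.9175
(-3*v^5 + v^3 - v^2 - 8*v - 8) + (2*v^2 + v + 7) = -3*v^5 + v^3 + v^2 - 7*v - 1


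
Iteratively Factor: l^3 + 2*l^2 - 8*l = (l)*(l^2 + 2*l - 8) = l*(l - 2)*(l + 4)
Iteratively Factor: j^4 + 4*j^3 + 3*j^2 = (j + 3)*(j^3 + j^2) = j*(j + 3)*(j^2 + j) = j*(j + 1)*(j + 3)*(j)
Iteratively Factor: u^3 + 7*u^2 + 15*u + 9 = (u + 3)*(u^2 + 4*u + 3) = (u + 1)*(u + 3)*(u + 3)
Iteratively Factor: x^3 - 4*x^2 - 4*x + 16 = (x - 4)*(x^2 - 4) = (x - 4)*(x + 2)*(x - 2)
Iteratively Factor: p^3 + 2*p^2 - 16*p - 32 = (p - 4)*(p^2 + 6*p + 8) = (p - 4)*(p + 4)*(p + 2)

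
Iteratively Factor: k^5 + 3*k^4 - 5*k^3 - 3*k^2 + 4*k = (k - 1)*(k^4 + 4*k^3 - k^2 - 4*k) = k*(k - 1)*(k^3 + 4*k^2 - k - 4) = k*(k - 1)^2*(k^2 + 5*k + 4) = k*(k - 1)^2*(k + 4)*(k + 1)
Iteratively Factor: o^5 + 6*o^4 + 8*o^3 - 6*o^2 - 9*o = (o)*(o^4 + 6*o^3 + 8*o^2 - 6*o - 9) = o*(o + 3)*(o^3 + 3*o^2 - o - 3) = o*(o + 3)^2*(o^2 - 1) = o*(o - 1)*(o + 3)^2*(o + 1)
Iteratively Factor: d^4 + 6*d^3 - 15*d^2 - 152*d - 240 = (d - 5)*(d^3 + 11*d^2 + 40*d + 48) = (d - 5)*(d + 4)*(d^2 + 7*d + 12) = (d - 5)*(d + 3)*(d + 4)*(d + 4)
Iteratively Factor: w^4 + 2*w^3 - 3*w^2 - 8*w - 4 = (w - 2)*(w^3 + 4*w^2 + 5*w + 2) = (w - 2)*(w + 1)*(w^2 + 3*w + 2) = (w - 2)*(w + 1)^2*(w + 2)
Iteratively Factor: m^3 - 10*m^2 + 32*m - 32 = (m - 2)*(m^2 - 8*m + 16) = (m - 4)*(m - 2)*(m - 4)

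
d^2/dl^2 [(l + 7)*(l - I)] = 2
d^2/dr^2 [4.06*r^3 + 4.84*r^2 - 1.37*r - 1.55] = 24.36*r + 9.68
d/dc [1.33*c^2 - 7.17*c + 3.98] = 2.66*c - 7.17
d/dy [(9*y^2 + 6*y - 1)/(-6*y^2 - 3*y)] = (3*y^2 - 4*y - 1)/(3*y^2*(4*y^2 + 4*y + 1))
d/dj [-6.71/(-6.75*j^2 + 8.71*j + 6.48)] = (58.4441 - 90.585*j)/(-6.75*j^2 + 8.71*j + 6.48)^2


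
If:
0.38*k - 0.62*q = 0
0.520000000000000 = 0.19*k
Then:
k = 2.74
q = 1.68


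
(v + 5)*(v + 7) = v^2 + 12*v + 35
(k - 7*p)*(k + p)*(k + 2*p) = k^3 - 4*k^2*p - 19*k*p^2 - 14*p^3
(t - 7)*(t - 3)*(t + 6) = t^3 - 4*t^2 - 39*t + 126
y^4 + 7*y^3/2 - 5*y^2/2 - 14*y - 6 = (y - 2)*(y + 1/2)*(y + 2)*(y + 3)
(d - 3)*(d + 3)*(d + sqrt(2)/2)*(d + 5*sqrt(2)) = d^4 + 11*sqrt(2)*d^3/2 - 4*d^2 - 99*sqrt(2)*d/2 - 45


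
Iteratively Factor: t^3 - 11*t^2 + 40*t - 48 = (t - 3)*(t^2 - 8*t + 16) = (t - 4)*(t - 3)*(t - 4)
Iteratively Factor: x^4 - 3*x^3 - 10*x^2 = (x)*(x^3 - 3*x^2 - 10*x) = x*(x + 2)*(x^2 - 5*x) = x*(x - 5)*(x + 2)*(x)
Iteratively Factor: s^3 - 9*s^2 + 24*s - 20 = (s - 2)*(s^2 - 7*s + 10) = (s - 5)*(s - 2)*(s - 2)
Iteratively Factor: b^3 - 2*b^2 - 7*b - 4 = (b + 1)*(b^2 - 3*b - 4) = (b + 1)^2*(b - 4)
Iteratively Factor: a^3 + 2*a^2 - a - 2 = (a + 2)*(a^2 - 1) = (a - 1)*(a + 2)*(a + 1)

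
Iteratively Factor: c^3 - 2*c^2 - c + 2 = (c - 2)*(c^2 - 1) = (c - 2)*(c - 1)*(c + 1)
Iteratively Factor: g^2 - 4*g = (g)*(g - 4)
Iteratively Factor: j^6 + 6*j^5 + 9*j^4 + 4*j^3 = (j)*(j^5 + 6*j^4 + 9*j^3 + 4*j^2) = j^2*(j^4 + 6*j^3 + 9*j^2 + 4*j) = j^2*(j + 1)*(j^3 + 5*j^2 + 4*j) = j^3*(j + 1)*(j^2 + 5*j + 4) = j^3*(j + 1)^2*(j + 4)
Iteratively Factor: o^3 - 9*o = (o)*(o^2 - 9) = o*(o + 3)*(o - 3)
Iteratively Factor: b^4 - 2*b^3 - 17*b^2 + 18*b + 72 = (b + 2)*(b^3 - 4*b^2 - 9*b + 36) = (b + 2)*(b + 3)*(b^2 - 7*b + 12) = (b - 3)*(b + 2)*(b + 3)*(b - 4)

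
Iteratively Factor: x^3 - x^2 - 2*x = (x + 1)*(x^2 - 2*x) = x*(x + 1)*(x - 2)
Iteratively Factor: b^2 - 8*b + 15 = (b - 3)*(b - 5)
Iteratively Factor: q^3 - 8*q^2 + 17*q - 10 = (q - 5)*(q^2 - 3*q + 2) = (q - 5)*(q - 1)*(q - 2)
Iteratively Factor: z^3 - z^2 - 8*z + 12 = (z + 3)*(z^2 - 4*z + 4) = (z - 2)*(z + 3)*(z - 2)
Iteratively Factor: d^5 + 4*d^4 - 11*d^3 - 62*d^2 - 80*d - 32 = (d + 1)*(d^4 + 3*d^3 - 14*d^2 - 48*d - 32) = (d + 1)*(d + 2)*(d^3 + d^2 - 16*d - 16) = (d + 1)^2*(d + 2)*(d^2 - 16) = (d - 4)*(d + 1)^2*(d + 2)*(d + 4)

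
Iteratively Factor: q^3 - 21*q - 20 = (q + 4)*(q^2 - 4*q - 5) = (q - 5)*(q + 4)*(q + 1)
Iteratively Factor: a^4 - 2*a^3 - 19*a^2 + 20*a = (a - 5)*(a^3 + 3*a^2 - 4*a) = (a - 5)*(a + 4)*(a^2 - a) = (a - 5)*(a - 1)*(a + 4)*(a)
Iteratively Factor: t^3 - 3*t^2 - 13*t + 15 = (t + 3)*(t^2 - 6*t + 5) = (t - 1)*(t + 3)*(t - 5)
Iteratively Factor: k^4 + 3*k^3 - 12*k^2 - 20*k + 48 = (k - 2)*(k^3 + 5*k^2 - 2*k - 24) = (k - 2)*(k + 4)*(k^2 + k - 6) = (k - 2)^2*(k + 4)*(k + 3)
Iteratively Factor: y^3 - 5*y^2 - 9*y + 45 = (y - 5)*(y^2 - 9) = (y - 5)*(y - 3)*(y + 3)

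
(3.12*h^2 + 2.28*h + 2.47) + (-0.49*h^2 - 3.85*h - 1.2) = 2.63*h^2 - 1.57*h + 1.27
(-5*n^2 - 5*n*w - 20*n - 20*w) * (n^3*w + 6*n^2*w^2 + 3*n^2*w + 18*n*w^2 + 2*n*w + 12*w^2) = -5*n^5*w - 35*n^4*w^2 - 35*n^4*w - 30*n^3*w^3 - 245*n^3*w^2 - 70*n^3*w - 210*n^2*w^3 - 490*n^2*w^2 - 40*n^2*w - 420*n*w^3 - 280*n*w^2 - 240*w^3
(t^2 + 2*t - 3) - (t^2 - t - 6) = 3*t + 3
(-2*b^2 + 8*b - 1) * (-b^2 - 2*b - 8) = 2*b^4 - 4*b^3 + b^2 - 62*b + 8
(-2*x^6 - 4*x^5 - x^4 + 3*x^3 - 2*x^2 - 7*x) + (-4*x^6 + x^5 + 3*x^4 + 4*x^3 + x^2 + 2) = -6*x^6 - 3*x^5 + 2*x^4 + 7*x^3 - x^2 - 7*x + 2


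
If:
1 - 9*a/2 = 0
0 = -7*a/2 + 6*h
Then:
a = 2/9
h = 7/54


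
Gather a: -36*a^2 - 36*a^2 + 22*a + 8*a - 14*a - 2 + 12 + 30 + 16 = -72*a^2 + 16*a + 56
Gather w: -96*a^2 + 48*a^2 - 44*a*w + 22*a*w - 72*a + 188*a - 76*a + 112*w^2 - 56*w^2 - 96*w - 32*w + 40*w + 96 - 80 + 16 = -48*a^2 + 40*a + 56*w^2 + w*(-22*a - 88) + 32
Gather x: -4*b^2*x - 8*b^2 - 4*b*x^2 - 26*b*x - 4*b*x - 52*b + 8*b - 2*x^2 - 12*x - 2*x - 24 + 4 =-8*b^2 - 44*b + x^2*(-4*b - 2) + x*(-4*b^2 - 30*b - 14) - 20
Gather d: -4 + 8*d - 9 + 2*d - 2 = 10*d - 15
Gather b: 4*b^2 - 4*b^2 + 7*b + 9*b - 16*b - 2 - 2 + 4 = 0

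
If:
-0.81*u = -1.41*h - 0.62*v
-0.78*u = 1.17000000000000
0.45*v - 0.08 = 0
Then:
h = -0.94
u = -1.50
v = 0.18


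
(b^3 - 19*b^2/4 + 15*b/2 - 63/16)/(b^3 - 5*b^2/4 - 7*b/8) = (4*b^2 - 12*b + 9)/(2*b*(2*b + 1))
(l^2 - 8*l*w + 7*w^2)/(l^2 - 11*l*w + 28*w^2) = (-l + w)/(-l + 4*w)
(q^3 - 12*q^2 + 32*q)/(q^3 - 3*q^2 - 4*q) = (q - 8)/(q + 1)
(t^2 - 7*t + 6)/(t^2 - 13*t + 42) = (t - 1)/(t - 7)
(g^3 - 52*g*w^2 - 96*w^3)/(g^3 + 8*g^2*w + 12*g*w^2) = (g - 8*w)/g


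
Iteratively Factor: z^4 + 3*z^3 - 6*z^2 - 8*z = (z)*(z^3 + 3*z^2 - 6*z - 8) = z*(z + 4)*(z^2 - z - 2) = z*(z - 2)*(z + 4)*(z + 1)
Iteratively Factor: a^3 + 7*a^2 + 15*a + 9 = (a + 3)*(a^2 + 4*a + 3) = (a + 1)*(a + 3)*(a + 3)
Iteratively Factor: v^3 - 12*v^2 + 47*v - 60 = (v - 3)*(v^2 - 9*v + 20) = (v - 5)*(v - 3)*(v - 4)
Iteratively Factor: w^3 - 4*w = (w + 2)*(w^2 - 2*w) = (w - 2)*(w + 2)*(w)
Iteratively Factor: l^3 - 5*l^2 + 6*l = (l - 3)*(l^2 - 2*l) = (l - 3)*(l - 2)*(l)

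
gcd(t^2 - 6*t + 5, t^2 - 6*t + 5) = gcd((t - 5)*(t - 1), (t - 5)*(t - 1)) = t^2 - 6*t + 5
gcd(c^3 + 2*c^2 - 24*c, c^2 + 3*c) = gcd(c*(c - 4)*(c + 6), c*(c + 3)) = c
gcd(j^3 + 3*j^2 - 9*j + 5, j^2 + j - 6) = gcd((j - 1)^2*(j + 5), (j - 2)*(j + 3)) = 1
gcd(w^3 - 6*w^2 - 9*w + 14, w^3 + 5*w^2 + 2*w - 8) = w^2 + w - 2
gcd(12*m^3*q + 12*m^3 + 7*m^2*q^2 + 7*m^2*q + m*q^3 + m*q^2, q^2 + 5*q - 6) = 1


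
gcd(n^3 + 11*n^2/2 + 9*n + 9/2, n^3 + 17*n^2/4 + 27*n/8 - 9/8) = n^2 + 9*n/2 + 9/2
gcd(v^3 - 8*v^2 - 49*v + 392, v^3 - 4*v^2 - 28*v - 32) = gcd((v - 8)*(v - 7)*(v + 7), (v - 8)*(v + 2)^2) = v - 8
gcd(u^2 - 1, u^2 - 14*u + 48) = 1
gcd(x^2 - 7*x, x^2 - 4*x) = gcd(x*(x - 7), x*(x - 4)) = x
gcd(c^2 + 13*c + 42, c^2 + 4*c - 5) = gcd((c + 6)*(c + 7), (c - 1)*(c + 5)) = 1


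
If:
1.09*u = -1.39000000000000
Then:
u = -1.28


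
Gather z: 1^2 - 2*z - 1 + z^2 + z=z^2 - z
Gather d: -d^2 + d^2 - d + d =0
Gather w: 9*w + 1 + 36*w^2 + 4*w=36*w^2 + 13*w + 1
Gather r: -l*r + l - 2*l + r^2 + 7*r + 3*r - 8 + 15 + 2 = -l + r^2 + r*(10 - l) + 9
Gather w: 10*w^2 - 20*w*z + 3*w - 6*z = 10*w^2 + w*(3 - 20*z) - 6*z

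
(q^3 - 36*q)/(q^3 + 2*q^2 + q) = (q^2 - 36)/(q^2 + 2*q + 1)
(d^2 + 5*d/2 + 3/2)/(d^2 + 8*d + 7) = (d + 3/2)/(d + 7)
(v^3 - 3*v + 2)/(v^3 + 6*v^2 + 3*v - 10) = (v - 1)/(v + 5)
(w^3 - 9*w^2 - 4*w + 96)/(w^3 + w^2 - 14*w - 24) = (w - 8)/(w + 2)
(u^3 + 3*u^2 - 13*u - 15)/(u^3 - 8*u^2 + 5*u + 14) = (u^2 + 2*u - 15)/(u^2 - 9*u + 14)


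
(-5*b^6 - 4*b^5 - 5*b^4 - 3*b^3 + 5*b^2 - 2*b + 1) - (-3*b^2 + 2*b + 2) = -5*b^6 - 4*b^5 - 5*b^4 - 3*b^3 + 8*b^2 - 4*b - 1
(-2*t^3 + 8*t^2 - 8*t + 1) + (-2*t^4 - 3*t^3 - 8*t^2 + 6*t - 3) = -2*t^4 - 5*t^3 - 2*t - 2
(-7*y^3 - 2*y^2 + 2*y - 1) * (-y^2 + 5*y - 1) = 7*y^5 - 33*y^4 - 5*y^3 + 13*y^2 - 7*y + 1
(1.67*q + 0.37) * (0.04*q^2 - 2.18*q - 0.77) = 0.0668*q^3 - 3.6258*q^2 - 2.0925*q - 0.2849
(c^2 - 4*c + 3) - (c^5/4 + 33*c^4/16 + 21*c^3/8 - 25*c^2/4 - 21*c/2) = -c^5/4 - 33*c^4/16 - 21*c^3/8 + 29*c^2/4 + 13*c/2 + 3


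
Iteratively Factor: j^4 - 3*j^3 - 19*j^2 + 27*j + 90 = (j + 3)*(j^3 - 6*j^2 - j + 30) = (j - 5)*(j + 3)*(j^2 - j - 6) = (j - 5)*(j - 3)*(j + 3)*(j + 2)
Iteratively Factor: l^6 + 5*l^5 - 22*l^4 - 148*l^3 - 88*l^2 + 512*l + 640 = (l + 4)*(l^5 + l^4 - 26*l^3 - 44*l^2 + 88*l + 160) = (l + 2)*(l + 4)*(l^4 - l^3 - 24*l^2 + 4*l + 80) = (l - 2)*(l + 2)*(l + 4)*(l^3 + l^2 - 22*l - 40) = (l - 2)*(l + 2)^2*(l + 4)*(l^2 - l - 20) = (l - 5)*(l - 2)*(l + 2)^2*(l + 4)*(l + 4)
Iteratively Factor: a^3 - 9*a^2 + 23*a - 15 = (a - 5)*(a^2 - 4*a + 3) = (a - 5)*(a - 1)*(a - 3)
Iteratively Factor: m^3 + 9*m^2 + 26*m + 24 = (m + 3)*(m^2 + 6*m + 8) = (m + 3)*(m + 4)*(m + 2)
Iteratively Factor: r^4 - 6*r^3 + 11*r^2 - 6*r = (r)*(r^3 - 6*r^2 + 11*r - 6) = r*(r - 3)*(r^2 - 3*r + 2) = r*(r - 3)*(r - 2)*(r - 1)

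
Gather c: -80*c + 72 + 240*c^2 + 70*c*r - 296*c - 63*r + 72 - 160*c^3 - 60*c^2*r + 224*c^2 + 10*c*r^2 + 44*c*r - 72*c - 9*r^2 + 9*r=-160*c^3 + c^2*(464 - 60*r) + c*(10*r^2 + 114*r - 448) - 9*r^2 - 54*r + 144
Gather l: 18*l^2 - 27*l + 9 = 18*l^2 - 27*l + 9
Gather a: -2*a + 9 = 9 - 2*a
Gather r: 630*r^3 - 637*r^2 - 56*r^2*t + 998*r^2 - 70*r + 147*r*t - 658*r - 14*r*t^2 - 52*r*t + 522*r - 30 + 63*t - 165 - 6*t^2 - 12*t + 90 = 630*r^3 + r^2*(361 - 56*t) + r*(-14*t^2 + 95*t - 206) - 6*t^2 + 51*t - 105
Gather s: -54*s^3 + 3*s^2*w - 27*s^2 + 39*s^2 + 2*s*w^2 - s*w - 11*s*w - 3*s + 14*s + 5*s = -54*s^3 + s^2*(3*w + 12) + s*(2*w^2 - 12*w + 16)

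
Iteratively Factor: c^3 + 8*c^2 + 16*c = (c + 4)*(c^2 + 4*c) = c*(c + 4)*(c + 4)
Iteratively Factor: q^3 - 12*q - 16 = (q - 4)*(q^2 + 4*q + 4) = (q - 4)*(q + 2)*(q + 2)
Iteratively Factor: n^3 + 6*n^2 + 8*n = (n + 2)*(n^2 + 4*n) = (n + 2)*(n + 4)*(n)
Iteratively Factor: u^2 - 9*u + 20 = (u - 4)*(u - 5)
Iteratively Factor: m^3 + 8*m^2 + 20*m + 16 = (m + 2)*(m^2 + 6*m + 8) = (m + 2)^2*(m + 4)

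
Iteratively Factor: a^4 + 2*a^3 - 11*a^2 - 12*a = (a)*(a^3 + 2*a^2 - 11*a - 12) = a*(a - 3)*(a^2 + 5*a + 4) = a*(a - 3)*(a + 1)*(a + 4)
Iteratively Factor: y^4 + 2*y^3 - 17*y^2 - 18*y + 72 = (y - 2)*(y^3 + 4*y^2 - 9*y - 36) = (y - 3)*(y - 2)*(y^2 + 7*y + 12) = (y - 3)*(y - 2)*(y + 3)*(y + 4)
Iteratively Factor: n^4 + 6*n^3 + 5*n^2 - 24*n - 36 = (n + 3)*(n^3 + 3*n^2 - 4*n - 12) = (n + 3)^2*(n^2 - 4) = (n + 2)*(n + 3)^2*(n - 2)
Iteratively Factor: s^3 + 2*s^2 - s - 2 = (s - 1)*(s^2 + 3*s + 2) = (s - 1)*(s + 1)*(s + 2)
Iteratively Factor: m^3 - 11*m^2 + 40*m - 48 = (m - 3)*(m^2 - 8*m + 16) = (m - 4)*(m - 3)*(m - 4)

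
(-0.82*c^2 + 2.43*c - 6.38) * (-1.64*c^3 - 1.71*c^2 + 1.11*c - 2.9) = 1.3448*c^5 - 2.583*c^4 + 5.3977*c^3 + 15.9851*c^2 - 14.1288*c + 18.502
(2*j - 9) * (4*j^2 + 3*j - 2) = 8*j^3 - 30*j^2 - 31*j + 18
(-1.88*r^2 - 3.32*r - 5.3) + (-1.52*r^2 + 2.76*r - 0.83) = -3.4*r^2 - 0.56*r - 6.13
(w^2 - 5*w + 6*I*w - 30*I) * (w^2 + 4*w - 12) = w^4 - w^3 + 6*I*w^3 - 32*w^2 - 6*I*w^2 + 60*w - 192*I*w + 360*I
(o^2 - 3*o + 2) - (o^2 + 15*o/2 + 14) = -21*o/2 - 12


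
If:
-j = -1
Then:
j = 1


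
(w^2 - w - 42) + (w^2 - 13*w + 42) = 2*w^2 - 14*w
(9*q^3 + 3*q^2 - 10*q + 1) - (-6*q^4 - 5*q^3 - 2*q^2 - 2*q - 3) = 6*q^4 + 14*q^3 + 5*q^2 - 8*q + 4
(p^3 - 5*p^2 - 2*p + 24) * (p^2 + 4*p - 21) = p^5 - p^4 - 43*p^3 + 121*p^2 + 138*p - 504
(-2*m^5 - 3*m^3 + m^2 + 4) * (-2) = 4*m^5 + 6*m^3 - 2*m^2 - 8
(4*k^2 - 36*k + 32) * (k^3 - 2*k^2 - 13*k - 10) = 4*k^5 - 44*k^4 + 52*k^3 + 364*k^2 - 56*k - 320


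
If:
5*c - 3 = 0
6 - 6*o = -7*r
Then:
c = 3/5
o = 7*r/6 + 1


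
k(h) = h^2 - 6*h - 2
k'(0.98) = -4.04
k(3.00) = -11.00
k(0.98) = -6.92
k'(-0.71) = -7.42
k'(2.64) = -0.72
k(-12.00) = 214.00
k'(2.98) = -0.04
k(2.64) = -10.87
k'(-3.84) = -13.68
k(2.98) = -11.00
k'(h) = 2*h - 6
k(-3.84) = 35.79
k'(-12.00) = -30.00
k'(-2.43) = -10.86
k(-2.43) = 18.48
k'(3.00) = 0.00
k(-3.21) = 27.56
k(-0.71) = 2.76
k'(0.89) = -4.22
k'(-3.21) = -12.42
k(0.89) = -6.55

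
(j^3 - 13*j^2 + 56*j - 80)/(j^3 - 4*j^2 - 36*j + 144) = (j^2 - 9*j + 20)/(j^2 - 36)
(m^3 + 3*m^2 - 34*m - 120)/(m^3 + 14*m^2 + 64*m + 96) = (m^2 - m - 30)/(m^2 + 10*m + 24)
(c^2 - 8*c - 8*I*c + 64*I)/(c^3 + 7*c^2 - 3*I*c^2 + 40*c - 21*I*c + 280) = (c - 8)/(c^2 + c*(7 + 5*I) + 35*I)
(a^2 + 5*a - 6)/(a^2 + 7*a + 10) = (a^2 + 5*a - 6)/(a^2 + 7*a + 10)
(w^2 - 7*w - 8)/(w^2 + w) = (w - 8)/w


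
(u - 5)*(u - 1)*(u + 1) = u^3 - 5*u^2 - u + 5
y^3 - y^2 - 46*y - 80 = (y - 8)*(y + 2)*(y + 5)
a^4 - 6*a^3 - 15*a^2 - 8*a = a*(a - 8)*(a + 1)^2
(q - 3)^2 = q^2 - 6*q + 9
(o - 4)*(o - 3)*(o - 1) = o^3 - 8*o^2 + 19*o - 12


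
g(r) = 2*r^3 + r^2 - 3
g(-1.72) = -10.22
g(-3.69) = -89.87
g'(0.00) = 0.00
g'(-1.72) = 14.31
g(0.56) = -2.34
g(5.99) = 462.72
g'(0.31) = 1.20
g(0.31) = -2.84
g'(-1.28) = 7.27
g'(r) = 6*r^2 + 2*r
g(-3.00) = -48.00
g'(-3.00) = 48.00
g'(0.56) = 3.00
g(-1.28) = -5.56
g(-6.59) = -531.95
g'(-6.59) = 247.39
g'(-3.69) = 74.32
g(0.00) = -3.00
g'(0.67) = 4.03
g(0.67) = -1.95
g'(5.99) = 227.26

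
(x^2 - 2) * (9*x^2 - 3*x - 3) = 9*x^4 - 3*x^3 - 21*x^2 + 6*x + 6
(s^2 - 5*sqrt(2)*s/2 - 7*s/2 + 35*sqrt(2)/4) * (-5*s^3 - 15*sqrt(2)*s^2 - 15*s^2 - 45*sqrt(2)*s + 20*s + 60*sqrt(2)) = -5*s^5 - 5*sqrt(2)*s^4/2 + 5*s^4/2 + 5*sqrt(2)*s^3/4 + 295*s^3/2 - 215*s^2/2 + 145*sqrt(2)*s^2/4 - 2175*s/2 - 35*sqrt(2)*s + 1050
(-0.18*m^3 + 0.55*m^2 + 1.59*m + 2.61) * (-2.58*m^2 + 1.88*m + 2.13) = 0.4644*m^5 - 1.7574*m^4 - 3.4516*m^3 - 2.5731*m^2 + 8.2935*m + 5.5593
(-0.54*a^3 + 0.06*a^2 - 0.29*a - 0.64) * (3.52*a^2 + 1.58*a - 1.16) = -1.9008*a^5 - 0.642*a^4 - 0.2996*a^3 - 2.7806*a^2 - 0.6748*a + 0.7424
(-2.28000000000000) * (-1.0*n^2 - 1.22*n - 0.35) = 2.28*n^2 + 2.7816*n + 0.798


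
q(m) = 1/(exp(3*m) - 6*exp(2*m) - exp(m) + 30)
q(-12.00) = 0.03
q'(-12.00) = 0.00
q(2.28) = 0.00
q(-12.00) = 0.03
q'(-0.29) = 0.01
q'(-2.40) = 0.00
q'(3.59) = -0.00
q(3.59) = 0.00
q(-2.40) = 0.03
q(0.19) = 0.05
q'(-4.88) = 0.00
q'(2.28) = -0.01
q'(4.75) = -0.00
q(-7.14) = 0.03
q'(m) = (-3*exp(3*m) + 12*exp(2*m) + exp(m))/(exp(3*m) - 6*exp(2*m) - exp(m) + 30)^2 = (-3*exp(2*m) + 12*exp(m) + 1)*exp(m)/(exp(3*m) - 6*exp(2*m) - exp(m) + 30)^2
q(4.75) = 0.00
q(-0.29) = 0.04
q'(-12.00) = 0.00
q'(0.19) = 0.03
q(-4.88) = 0.03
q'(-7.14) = 0.00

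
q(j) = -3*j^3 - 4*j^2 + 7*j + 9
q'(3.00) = -98.00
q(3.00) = -87.00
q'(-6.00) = -269.00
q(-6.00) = 471.00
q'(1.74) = -34.17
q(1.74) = -6.73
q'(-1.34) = 1.56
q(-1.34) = -0.34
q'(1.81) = -36.96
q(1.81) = -9.22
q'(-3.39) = -69.31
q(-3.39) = 56.18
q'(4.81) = -239.70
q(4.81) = -383.73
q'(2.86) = -89.50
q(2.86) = -73.88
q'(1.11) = -12.97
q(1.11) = 7.74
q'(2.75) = -83.06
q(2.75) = -64.39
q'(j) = -9*j^2 - 8*j + 7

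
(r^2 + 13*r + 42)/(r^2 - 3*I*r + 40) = (r^2 + 13*r + 42)/(r^2 - 3*I*r + 40)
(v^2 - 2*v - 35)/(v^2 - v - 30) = (v - 7)/(v - 6)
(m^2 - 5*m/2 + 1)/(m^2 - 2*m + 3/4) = 2*(m - 2)/(2*m - 3)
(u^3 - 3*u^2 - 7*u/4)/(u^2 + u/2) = u - 7/2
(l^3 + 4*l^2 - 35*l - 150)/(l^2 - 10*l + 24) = (l^2 + 10*l + 25)/(l - 4)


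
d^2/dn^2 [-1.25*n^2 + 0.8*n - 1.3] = -2.50000000000000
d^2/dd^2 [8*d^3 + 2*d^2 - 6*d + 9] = 48*d + 4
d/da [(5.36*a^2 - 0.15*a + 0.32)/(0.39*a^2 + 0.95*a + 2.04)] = (5.1505*a^2 + 21.6192*a - 0.61)/(0.1521*a^4 + 0.741*a^3 + 2.4937*a^2 + 3.876*a + 4.1616)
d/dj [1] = 0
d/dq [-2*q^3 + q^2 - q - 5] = -6*q^2 + 2*q - 1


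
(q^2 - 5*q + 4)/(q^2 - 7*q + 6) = (q - 4)/(q - 6)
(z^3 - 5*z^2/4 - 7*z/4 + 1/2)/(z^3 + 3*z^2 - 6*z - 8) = (z - 1/4)/(z + 4)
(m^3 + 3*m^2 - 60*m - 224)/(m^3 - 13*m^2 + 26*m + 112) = (m^2 + 11*m + 28)/(m^2 - 5*m - 14)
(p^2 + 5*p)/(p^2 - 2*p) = (p + 5)/(p - 2)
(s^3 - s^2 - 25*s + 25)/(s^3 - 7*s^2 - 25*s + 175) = (s - 1)/(s - 7)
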